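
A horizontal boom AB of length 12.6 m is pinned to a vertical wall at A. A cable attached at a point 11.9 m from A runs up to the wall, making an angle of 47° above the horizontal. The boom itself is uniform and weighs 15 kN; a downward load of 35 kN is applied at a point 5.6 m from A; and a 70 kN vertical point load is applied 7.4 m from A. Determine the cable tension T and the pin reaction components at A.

T = 92.90 kN, A_x = 63.36 kN, A_y = 52.06 kN

ΣM about A: T·sin47°·11.9 − 15·6.3 − 35·5.6 − 70·7.4 = 0 → T = 808.5/(11.9·0.731354) = 92.8978 ≈ 92.90 kN.
ΣF_x = 0: A_x − T·cos47° = 0 → A_x = 92.8978 × 0.681998 = 63.36 kN.
ΣF_y = 0: A_y + T·sin47° − 15 − 35 − 70 = 0 → A_y = 120 − 92.8978 × 0.731354 = 52.06 kN.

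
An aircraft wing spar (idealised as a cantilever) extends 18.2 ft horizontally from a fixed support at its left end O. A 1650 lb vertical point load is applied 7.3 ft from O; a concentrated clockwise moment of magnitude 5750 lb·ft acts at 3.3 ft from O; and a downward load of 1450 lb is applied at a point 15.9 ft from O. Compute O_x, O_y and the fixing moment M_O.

ΣF_x = 0: O_x = 0.
ΣF_y = 0: O_y − 1650 − 1450 = 0 → O_y = 3100 lb.
ΣM about O: M_O − 1650·7.3 − 5750 − 1450·15.9 = 0 → M_O = 40850 lb·ft.

O_x = 0, O_y = 3100 lb, M_O = 40850 lb·ft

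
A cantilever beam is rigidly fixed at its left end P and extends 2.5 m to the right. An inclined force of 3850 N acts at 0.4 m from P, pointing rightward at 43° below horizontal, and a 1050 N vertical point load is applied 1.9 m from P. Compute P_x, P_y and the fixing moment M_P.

ΣF_x = 0: P_x + 3850·cos43° = 0 → P_x = -2816 N.
ΣF_y = 0: P_y − 3850·sin43° − 1050 = 0 → P_y = 3676 N.
ΣM about P: M_P − 3850·sin43°·0.4 − 1050·1.9 = 0 → M_P = 3045 N·m.

P_x = -2816 N, P_y = 3676 N, M_P = 3045 N·m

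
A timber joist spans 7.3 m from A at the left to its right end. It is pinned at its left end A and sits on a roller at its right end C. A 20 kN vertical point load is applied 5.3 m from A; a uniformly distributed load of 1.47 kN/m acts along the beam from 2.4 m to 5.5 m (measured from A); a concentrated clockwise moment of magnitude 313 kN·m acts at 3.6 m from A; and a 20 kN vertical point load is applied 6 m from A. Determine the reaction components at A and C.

Resultant of the distributed load: 1.47 × 3.1 = 4.557 kN at 3.95 m from A.
Moments about A: C_y·7.3 − 20·5.3 − (1.47·3.1)·3.95 − 313 − 20·6 = 0 → C_y = 557.00015/7.3 = 76.3014 ≈ 76.30 kN.
ΣF_y = 0: A_y + 76.3014 − 20 − 1.47·3.1 − 20 = 0 → A_y = -31.74 kN.
ΣF_x = 0: no horizontal applied forces, so A_x = 0.

A_x = 0, A_y = -31.74 kN, C_y = 76.30 kN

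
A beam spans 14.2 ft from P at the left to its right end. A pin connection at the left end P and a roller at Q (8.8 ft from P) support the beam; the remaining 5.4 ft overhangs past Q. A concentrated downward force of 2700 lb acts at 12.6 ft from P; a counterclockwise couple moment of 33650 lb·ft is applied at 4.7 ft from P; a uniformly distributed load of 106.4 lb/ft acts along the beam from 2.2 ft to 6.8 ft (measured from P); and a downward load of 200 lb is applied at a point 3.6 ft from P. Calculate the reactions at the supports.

P_x = 0, P_y = 3015 lb, Q_y = 374.1 lb

Resultant of the distributed load: 106.4 × 4.6 = 489.44 lb at 4.5 ft from P.
Moments about P: Q_y·8.8 − 2700·12.6 + 33650 − (106.4·4.6)·4.5 − 200·3.6 = 0 → Q_y = 3292.48/8.8 = 374.145 ≈ 374.1 lb.
ΣF_y = 0: P_y + 374.145 − 2700 − 106.4·4.6 − 200 = 0 → P_y = 3015 lb.
ΣF_x = 0: no horizontal applied forces, so P_x = 0.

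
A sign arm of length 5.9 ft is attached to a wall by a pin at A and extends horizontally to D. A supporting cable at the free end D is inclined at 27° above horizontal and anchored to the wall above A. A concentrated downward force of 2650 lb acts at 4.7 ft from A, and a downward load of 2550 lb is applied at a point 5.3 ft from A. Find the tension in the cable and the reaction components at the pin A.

ΣM about A: T·sin27°·5.9 − 2650·4.7 − 2550·5.3 = 0 → T = 25970/(5.9·0.45399) = 9695.58 ≈ 9696 lb.
ΣF_x = 0: A_x − T·cos27° = 0 → A_x = 9695.58 × 0.891007 = 8639 lb.
ΣF_y = 0: A_y + T·sin27° − 2650 − 2550 = 0 → A_y = 5200 − 9695.58 × 0.45399 = 798.3 lb.

T = 9696 lb, A_x = 8639 lb, A_y = 798.3 lb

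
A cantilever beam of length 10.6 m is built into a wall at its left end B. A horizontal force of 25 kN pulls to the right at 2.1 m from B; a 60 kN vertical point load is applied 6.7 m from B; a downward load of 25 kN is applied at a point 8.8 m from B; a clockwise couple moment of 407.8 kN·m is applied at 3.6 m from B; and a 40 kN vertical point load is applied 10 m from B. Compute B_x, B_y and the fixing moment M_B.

ΣF_x = 0: B_x + 25 = 0 → B_x = -25.00 kN.
ΣF_y = 0: B_y − 60 − 25 − 40 = 0 → B_y = 125.0 kN.
ΣM about B: M_B − 60·6.7 − 25·8.8 − 407.8 − 40·10 = 0 → M_B = 1430 kN·m.

B_x = -25.00 kN, B_y = 125.0 kN, M_B = 1430 kN·m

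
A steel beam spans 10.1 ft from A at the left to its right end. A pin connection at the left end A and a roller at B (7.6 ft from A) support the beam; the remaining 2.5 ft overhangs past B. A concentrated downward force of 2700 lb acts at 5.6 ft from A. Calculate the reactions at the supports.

A_x = 0, A_y = 710.5 lb, B_y = 1989 lb

Moments about A: B_y·7.6 − 2700·5.6 = 0 → B_y = 15120/7.6 = 1989.47 ≈ 1989 lb.
ΣF_y = 0: A_y + 1989.47 − 2700 = 0 → A_y = 710.5 lb.
ΣF_x = 0: no horizontal applied forces, so A_x = 0.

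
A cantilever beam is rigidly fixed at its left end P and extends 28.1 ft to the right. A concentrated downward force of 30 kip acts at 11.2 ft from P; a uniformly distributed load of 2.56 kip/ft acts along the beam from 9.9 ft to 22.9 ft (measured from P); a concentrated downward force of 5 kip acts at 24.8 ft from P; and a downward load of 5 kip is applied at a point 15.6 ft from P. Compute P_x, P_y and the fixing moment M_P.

Resultant of the distributed load: 2.56 × 13 = 33.28 kip at 16.4 ft from P.
ΣF_x = 0: P_x = 0.
ΣF_y = 0: P_y − 30 − 2.56·13 − 5 − 5 = 0 → P_y = 73.28 kip.
ΣM about P: M_P − 30·11.2 − (2.56·13)·16.4 − 5·24.8 − 5·15.6 = 0 → M_P = 1084 kip·ft.

P_x = 0, P_y = 73.28 kip, M_P = 1084 kip·ft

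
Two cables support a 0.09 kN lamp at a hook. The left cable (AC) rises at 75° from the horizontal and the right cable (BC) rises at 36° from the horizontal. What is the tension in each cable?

ΣF_x = 0: −T_AC·cos75° + T_BC·cos36° = 0 → T_BC = 0.319918·T_AC.
ΣF_y = 0: T_AC·sin75° + T_BC·sin36° = 0.09.
Substitute: T_AC·(0.965926 + 0.319918·0.587785) = 0.09 → T_AC = 0.0779917 ≈ 0.07799 kN.
Then T_BC = 0.319918 × 0.0779917 = 0.02495 kN.

T_AC = 0.07799 kN, T_BC = 0.02495 kN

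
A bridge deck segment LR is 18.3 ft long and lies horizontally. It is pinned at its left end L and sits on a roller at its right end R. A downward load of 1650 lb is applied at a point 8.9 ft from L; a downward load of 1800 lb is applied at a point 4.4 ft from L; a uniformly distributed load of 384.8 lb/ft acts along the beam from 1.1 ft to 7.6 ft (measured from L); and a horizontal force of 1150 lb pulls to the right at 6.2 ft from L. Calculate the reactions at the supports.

L_x = -1150 lb, L_y = 4121 lb, R_y = 1830 lb

Resultant of the distributed load: 384.8 × 6.5 = 2501.2 lb at 4.35 ft from L.
Taking moments about L: R_y·18.3 − 1650·8.9 − 1800·4.4 − (384.8·6.5)·4.35 = 0 → R_y = 33485.22/18.3 = 1829.79 ≈ 1830 lb.
ΣF_y = 0: L_y + 1829.79 − 1650 − 1800 − 384.8·6.5 = 0 → L_y = 4121 lb.
ΣF_x = 0: L_x + 1150 = 0 → L_x = -1150 lb.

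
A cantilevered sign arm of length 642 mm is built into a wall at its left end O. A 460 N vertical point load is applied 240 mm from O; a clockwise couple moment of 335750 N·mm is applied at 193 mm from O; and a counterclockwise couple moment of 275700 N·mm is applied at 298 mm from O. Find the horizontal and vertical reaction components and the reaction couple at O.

O_x = 0, O_y = 460.0 N, M_O = 170400 N·mm

ΣF_x = 0: O_x = 0.
ΣF_y = 0: O_y − 460 = 0 → O_y = 460.0 N.
ΣM about O: M_O − 460·240 − 335750 + 275700 = 0 → M_O = 170400 N·mm.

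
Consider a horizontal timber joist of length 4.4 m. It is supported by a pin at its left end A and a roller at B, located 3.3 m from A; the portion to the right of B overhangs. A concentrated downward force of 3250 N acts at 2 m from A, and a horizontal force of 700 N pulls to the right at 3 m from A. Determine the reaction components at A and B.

A_x = -700.0 N, A_y = 1280 N, B_y = 1970 N

ΣM about A: B_y·3.3 − 3250·2 = 0 → B_y = 6500/3.3 = 1969.7 ≈ 1970 N.
ΣF_y = 0: A_y + 1969.7 − 3250 = 0 → A_y = 1280 N.
ΣF_x = 0: A_x + 700 = 0 → A_x = -700.0 N.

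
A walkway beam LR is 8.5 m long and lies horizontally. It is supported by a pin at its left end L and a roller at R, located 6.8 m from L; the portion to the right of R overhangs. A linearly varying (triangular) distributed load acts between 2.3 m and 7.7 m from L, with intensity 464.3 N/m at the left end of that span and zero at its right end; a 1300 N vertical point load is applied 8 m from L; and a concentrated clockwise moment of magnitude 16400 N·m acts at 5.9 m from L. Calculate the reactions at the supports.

Resultant of the triangular load: ½ × 464.3 × 5.4 = 1253.61 N, acting at 4.1 m from L (one-third of the span from the peak).
Taking moments about L: R_y·6.8 − (½·464.3·5.4)·4.1 − 1300·8 − 16400 = 0 → R_y = 31939.801/6.8 = 4697.03 ≈ 4697 N.
ΣF_y = 0: L_y + 4697.03 − ½·464.3·5.4 − 1300 = 0 → L_y = -2143 N.
ΣF_x = 0: no horizontal applied forces, so L_x = 0.

L_x = 0, L_y = -2143 N, R_y = 4697 N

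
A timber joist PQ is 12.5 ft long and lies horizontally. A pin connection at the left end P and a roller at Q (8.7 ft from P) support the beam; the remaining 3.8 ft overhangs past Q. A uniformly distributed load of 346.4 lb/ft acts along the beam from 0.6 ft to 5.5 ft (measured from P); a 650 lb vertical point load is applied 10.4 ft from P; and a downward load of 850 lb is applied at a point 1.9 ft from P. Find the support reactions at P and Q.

P_x = 0, P_y = 1640 lb, Q_y = 1558 lb

Resultant of the distributed load: 346.4 × 4.9 = 1697.36 lb at 3.05 ft from P.
Taking moments about P: Q_y·8.7 − (346.4·4.9)·3.05 − 650·10.4 − 850·1.9 = 0 → Q_y = 13551.948/8.7 = 1557.7 ≈ 1558 lb.
ΣF_y = 0: P_y + 1557.7 − 346.4·4.9 − 650 − 850 = 0 → P_y = 1640 lb.
ΣF_x = 0: no horizontal applied forces, so P_x = 0.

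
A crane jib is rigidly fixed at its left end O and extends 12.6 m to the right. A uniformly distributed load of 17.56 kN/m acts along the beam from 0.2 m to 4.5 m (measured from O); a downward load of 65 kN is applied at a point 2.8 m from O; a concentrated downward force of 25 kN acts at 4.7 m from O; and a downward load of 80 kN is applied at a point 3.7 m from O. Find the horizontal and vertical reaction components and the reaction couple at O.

O_x = 0, O_y = 245.5 kN, M_O = 772.9 kN·m

Resultant of the distributed load: 17.56 × 4.3 = 75.508 kN at 2.35 m from O.
ΣF_x = 0: O_x = 0.
ΣF_y = 0: O_y − 17.56·4.3 − 65 − 25 − 80 = 0 → O_y = 245.5 kN.
ΣM about O: M_O − (17.56·4.3)·2.35 − 65·2.8 − 25·4.7 − 80·3.7 = 0 → M_O = 772.9 kN·m.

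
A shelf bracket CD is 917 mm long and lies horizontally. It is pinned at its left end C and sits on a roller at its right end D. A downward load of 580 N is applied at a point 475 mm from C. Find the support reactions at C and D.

ΣM about C: D_y·917 − 580·475 = 0 → D_y = 275500/917 = 300.436 ≈ 300.4 N.
ΣF_y = 0: C_y + 300.436 − 580 = 0 → C_y = 279.6 N.
ΣF_x = 0: no horizontal applied forces, so C_x = 0.

C_x = 0, C_y = 279.6 N, D_y = 300.4 N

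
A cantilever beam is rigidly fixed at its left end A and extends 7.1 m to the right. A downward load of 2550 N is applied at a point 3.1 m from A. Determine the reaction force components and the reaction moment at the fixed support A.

A_x = 0, A_y = 2550 N, M_A = 7905 N·m

ΣF_x = 0: A_x = 0.
ΣF_y = 0: A_y − 2550 = 0 → A_y = 2550 N.
ΣM about A: M_A − 2550·3.1 = 0 → M_A = 7905 N·m.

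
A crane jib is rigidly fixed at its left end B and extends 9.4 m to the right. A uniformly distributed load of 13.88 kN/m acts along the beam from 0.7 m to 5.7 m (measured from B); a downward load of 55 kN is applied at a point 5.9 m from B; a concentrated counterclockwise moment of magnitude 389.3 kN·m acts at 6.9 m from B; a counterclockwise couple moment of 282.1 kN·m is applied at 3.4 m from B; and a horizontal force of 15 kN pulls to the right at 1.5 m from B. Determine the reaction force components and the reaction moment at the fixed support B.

Resultant of the distributed load: 13.88 × 5 = 69.4 kN at 3.2 m from B.
ΣF_x = 0: B_x + 15 = 0 → B_x = -15.00 kN.
ΣF_y = 0: B_y − 13.88·5 − 55 = 0 → B_y = 124.4 kN.
ΣM about B: M_B − (13.88·5)·3.2 − 55·5.9 + 389.3 + 282.1 = 0 → M_B = -124.8 kN·m.

B_x = -15.00 kN, B_y = 124.4 kN, M_B = -124.8 kN·m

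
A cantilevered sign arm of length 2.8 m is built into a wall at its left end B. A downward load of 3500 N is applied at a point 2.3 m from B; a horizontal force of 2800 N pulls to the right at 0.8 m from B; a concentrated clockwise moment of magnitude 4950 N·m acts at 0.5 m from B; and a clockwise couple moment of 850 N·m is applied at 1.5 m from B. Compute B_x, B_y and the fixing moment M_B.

ΣF_x = 0: B_x + 2800 = 0 → B_x = -2800 N.
ΣF_y = 0: B_y − 3500 = 0 → B_y = 3500 N.
ΣM about B: M_B − 3500·2.3 − 4950 − 850 = 0 → M_B = 13850 N·m.

B_x = -2800 N, B_y = 3500 N, M_B = 13850 N·m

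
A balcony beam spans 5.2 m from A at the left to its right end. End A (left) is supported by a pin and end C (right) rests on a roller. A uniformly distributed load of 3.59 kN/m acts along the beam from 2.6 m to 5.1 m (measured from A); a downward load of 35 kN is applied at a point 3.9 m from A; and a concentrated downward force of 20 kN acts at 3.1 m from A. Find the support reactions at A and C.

Resultant of the distributed load: 3.59 × 2.5 = 8.975 kN at 3.85 m from A.
Moments about A: C_y·5.2 − (3.59·2.5)·3.85 − 35·3.9 − 20·3.1 = 0 → C_y = 233.05375/5.2 = 44.818 ≈ 44.82 kN.
ΣF_y = 0: A_y + 44.818 − 3.59·2.5 − 35 − 20 = 0 → A_y = 19.16 kN.
ΣF_x = 0: no horizontal applied forces, so A_x = 0.

A_x = 0, A_y = 19.16 kN, C_y = 44.82 kN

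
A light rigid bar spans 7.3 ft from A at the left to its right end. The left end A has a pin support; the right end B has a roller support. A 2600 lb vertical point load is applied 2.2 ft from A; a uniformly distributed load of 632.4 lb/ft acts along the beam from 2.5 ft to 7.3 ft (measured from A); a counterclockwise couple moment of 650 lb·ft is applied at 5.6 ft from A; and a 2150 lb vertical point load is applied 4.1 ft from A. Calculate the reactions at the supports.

Resultant of the distributed load: 632.4 × 4.8 = 3035.52 lb at 4.9 ft from A.
Taking moments about A: B_y·7.3 − 2600·2.2 − (632.4·4.8)·4.9 + 650 − 2150·4.1 = 0 → B_y = 28759.048/7.3 = 3939.6 ≈ 3940 lb.
ΣF_y = 0: A_y + 3939.6 − 2600 − 632.4·4.8 − 2150 = 0 → A_y = 3846 lb.
ΣF_x = 0: no horizontal applied forces, so A_x = 0.

A_x = 0, A_y = 3846 lb, B_y = 3940 lb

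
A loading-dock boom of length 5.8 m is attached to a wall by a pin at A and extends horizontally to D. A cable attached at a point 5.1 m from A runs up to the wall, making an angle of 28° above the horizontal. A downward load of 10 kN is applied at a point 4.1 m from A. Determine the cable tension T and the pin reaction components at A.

ΣM about A: T·sin28°·5.1 − 10·4.1 = 0 → T = 41/(5.1·0.469472) = 17.124 ≈ 17.12 kN.
ΣF_x = 0: A_x − T·cos28° = 0 → A_x = 17.124 × 0.882948 = 15.12 kN.
ΣF_y = 0: A_y + T·sin28° − 10 = 0 → A_y = 10 − 17.124 × 0.469472 = 1.961 kN.

T = 17.12 kN, A_x = 15.12 kN, A_y = 1.961 kN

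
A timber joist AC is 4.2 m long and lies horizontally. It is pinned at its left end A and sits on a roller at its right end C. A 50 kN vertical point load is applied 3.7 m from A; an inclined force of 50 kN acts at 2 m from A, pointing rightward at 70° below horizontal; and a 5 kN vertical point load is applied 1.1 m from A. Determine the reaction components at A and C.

A_x = -17.10 kN, A_y = 34.25 kN, C_y = 67.73 kN

ΣM about A: C_y·4.2 − 50·3.7 − 50·sin70°·2 − 5·1.1 = 0 → C_y = 284.469/4.2 = 67.7307 ≈ 67.73 kN.
ΣF_y = 0: A_y + 67.7307 − 50 − 50·sin70° − 5 = 0 → A_y = 34.25 kN.
ΣF_x = 0: A_x + 50·cos70° = 0 → A_x = -17.10 kN.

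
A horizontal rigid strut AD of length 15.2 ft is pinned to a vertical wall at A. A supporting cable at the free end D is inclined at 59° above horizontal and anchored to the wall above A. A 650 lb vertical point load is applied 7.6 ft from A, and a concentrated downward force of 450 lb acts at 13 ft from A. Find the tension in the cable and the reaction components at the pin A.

T = 828.2 lb, A_x = 426.5 lb, A_y = 390.1 lb

ΣM about A: T·sin59°·15.2 − 650·7.6 − 450·13 = 0 → T = 10790/(15.2·0.857167) = 828.156 ≈ 828.2 lb.
ΣF_x = 0: A_x − T·cos59° = 0 → A_x = 828.156 × 0.515038 = 426.5 lb.
ΣF_y = 0: A_y + T·sin59° − 650 − 450 = 0 → A_y = 1100 − 828.156 × 0.857167 = 390.1 lb.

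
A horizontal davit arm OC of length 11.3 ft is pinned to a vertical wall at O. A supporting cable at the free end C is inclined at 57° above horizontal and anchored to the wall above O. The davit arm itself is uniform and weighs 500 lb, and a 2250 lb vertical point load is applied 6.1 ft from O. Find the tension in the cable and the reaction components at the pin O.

T = 1746 lb, O_x = 951.1 lb, O_y = 1285 lb

ΣM about O: T·sin57°·11.3 − 500·5.65 − 2250·6.1 = 0 → T = 16550/(11.3·0.838671) = 1746.34 ≈ 1746 lb.
ΣF_x = 0: O_x − T·cos57° = 0 → O_x = 1746.34 × 0.544639 = 951.1 lb.
ΣF_y = 0: O_y + T·sin57° − 500 − 2250 = 0 → O_y = 2750 − 1746.34 × 0.838671 = 1285 lb.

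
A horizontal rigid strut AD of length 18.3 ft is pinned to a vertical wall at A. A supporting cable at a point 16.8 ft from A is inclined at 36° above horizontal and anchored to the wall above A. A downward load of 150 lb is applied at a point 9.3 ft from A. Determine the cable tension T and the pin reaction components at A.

ΣM about A: T·sin36°·16.8 − 150·9.3 = 0 → T = 1395/(16.8·0.587785) = 141.269 ≈ 141.3 lb.
ΣF_x = 0: A_x − T·cos36° = 0 → A_x = 141.269 × 0.809017 = 114.3 lb.
ΣF_y = 0: A_y + T·sin36° − 150 = 0 → A_y = 150 − 141.269 × 0.587785 = 66.96 lb.

T = 141.3 lb, A_x = 114.3 lb, A_y = 66.96 lb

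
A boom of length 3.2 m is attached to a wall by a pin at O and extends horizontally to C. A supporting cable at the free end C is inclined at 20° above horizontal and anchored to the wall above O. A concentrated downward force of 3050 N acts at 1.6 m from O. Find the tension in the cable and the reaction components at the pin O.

ΣM about O: T·sin20°·3.2 − 3050·1.6 = 0 → T = 4880/(3.2·0.34202) = 4458.8 ≈ 4459 N.
ΣF_x = 0: O_x − T·cos20° = 0 → O_x = 4458.8 × 0.939693 = 4190 N.
ΣF_y = 0: O_y + T·sin20° − 3050 = 0 → O_y = 3050 − 4458.8 × 0.34202 = 1525 N.

T = 4459 N, O_x = 4190 N, O_y = 1525 N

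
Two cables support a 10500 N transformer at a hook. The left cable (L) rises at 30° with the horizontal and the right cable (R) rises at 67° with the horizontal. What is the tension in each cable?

T_L = 4133 N, T_R = 9162 N

ΣF_x = 0: −T_L·cos30° + T_R·cos67° = 0 → T_R = 2.21642·T_L.
ΣF_y = 0: T_L·sin30° + T_R·sin67° = 10500.
Substitute: T_L·(0.5 + 2.21642·0.920505) = 10500 → T_L = 4133.49 ≈ 4133 N.
Then T_R = 2.21642 × 4133.49 = 9162 N.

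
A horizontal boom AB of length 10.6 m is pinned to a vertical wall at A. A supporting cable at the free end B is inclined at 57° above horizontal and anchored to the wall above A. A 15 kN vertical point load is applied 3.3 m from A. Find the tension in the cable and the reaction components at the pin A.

T = 5.568 kN, A_x = 3.033 kN, A_y = 10.33 kN

ΣM about A: T·sin57°·10.6 − 15·3.3 = 0 → T = 49.5/(10.6·0.838671) = 5.56811 ≈ 5.568 kN.
ΣF_x = 0: A_x − T·cos57° = 0 → A_x = 5.56811 × 0.544639 = 3.033 kN.
ΣF_y = 0: A_y + T·sin57° − 15 = 0 → A_y = 15 − 5.56811 × 0.838671 = 10.33 kN.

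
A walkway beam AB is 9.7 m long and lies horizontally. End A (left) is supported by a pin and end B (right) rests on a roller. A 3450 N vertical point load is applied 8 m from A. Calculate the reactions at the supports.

ΣM about A: B_y·9.7 − 3450·8 = 0 → B_y = 27600/9.7 = 2845.36 ≈ 2845 N.
ΣF_y = 0: A_y + 2845.36 − 3450 = 0 → A_y = 604.6 N.
ΣF_x = 0: no horizontal applied forces, so A_x = 0.

A_x = 0, A_y = 604.6 N, B_y = 2845 N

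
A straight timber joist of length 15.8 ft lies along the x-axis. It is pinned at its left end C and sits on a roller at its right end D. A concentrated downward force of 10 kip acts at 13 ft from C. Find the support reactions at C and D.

ΣM about C: D_y·15.8 − 10·13 = 0 → D_y = 130/15.8 = 8.22785 ≈ 8.228 kip.
ΣF_y = 0: C_y + 8.22785 − 10 = 0 → C_y = 1.772 kip.
ΣF_x = 0: no horizontal applied forces, so C_x = 0.

C_x = 0, C_y = 1.772 kip, D_y = 8.228 kip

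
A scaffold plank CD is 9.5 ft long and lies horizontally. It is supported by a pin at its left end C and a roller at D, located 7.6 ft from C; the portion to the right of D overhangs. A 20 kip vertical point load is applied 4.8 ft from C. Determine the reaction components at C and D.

ΣM about C: D_y·7.6 − 20·4.8 = 0 → D_y = 96/7.6 = 12.6316 ≈ 12.63 kip.
ΣF_y = 0: C_y + 12.6316 − 20 = 0 → C_y = 7.368 kip.
ΣF_x = 0: no horizontal applied forces, so C_x = 0.

C_x = 0, C_y = 7.368 kip, D_y = 12.63 kip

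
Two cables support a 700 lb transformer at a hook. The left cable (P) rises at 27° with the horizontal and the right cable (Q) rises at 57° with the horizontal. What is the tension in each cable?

T_P = 383.3 lb, T_Q = 627.1 lb

ΣF_x = 0: −T_P·cos27° + T_Q·cos57° = 0 → T_Q = 1.63596·T_P.
ΣF_y = 0: T_P·sin27° + T_Q·sin57° = 700.
Substitute: T_P·(0.45399 + 1.63596·0.838671) = 700 → T_P = 383.347 ≈ 383.3 lb.
Then T_Q = 1.63596 × 383.347 = 627.1 lb.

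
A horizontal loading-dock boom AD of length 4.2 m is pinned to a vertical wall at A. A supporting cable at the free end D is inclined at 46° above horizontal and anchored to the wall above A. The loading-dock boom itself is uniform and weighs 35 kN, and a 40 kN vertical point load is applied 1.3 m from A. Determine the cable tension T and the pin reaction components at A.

T = 41.54 kN, A_x = 28.86 kN, A_y = 45.12 kN

ΣM about A: T·sin46°·4.2 − 35·2.1 − 40·1.3 = 0 → T = 125.5/(4.2·0.71934) = 41.5394 ≈ 41.54 kN.
ΣF_x = 0: A_x − T·cos46° = 0 → A_x = 41.5394 × 0.694658 = 28.86 kN.
ΣF_y = 0: A_y + T·sin46° − 35 − 40 = 0 → A_y = 75 − 41.5394 × 0.71934 = 45.12 kN.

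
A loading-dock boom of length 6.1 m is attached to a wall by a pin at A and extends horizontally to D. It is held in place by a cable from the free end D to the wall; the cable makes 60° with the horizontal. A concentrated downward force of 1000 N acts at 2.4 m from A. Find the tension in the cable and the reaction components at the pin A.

T = 454.3 N, A_x = 227.2 N, A_y = 606.6 N

ΣM about A: T·sin60°·6.1 − 1000·2.4 = 0 → T = 2400/(6.1·0.866025) = 454.309 ≈ 454.3 N.
ΣF_x = 0: A_x − T·cos60° = 0 → A_x = 454.309 × 0.5 = 227.2 N.
ΣF_y = 0: A_y + T·sin60° − 1000 = 0 → A_y = 1000 − 454.309 × 0.866025 = 606.6 N.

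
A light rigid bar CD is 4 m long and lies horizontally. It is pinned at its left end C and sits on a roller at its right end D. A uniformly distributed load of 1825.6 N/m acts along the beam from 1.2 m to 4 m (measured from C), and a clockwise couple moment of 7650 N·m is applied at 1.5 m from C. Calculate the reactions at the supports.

Resultant of the distributed load: 1825.6 × 2.8 = 5111.68 N at 2.6 m from C.
Taking moments about C: D_y·4 − (1825.6·2.8)·2.6 − 7650 = 0 → D_y = 20940.368/4 = 5235.09 ≈ 5235 N.
ΣF_y = 0: C_y + 5235.09 − 1825.6·2.8 = 0 → C_y = -123.4 N.
ΣF_x = 0: no horizontal applied forces, so C_x = 0.

C_x = 0, C_y = -123.4 N, D_y = 5235 N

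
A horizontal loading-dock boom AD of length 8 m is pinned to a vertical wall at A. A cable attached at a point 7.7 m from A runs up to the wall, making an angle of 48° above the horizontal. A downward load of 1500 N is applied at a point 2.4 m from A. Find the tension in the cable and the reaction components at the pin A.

ΣM about A: T·sin48°·7.7 − 1500·2.4 = 0 → T = 3600/(7.7·0.743145) = 629.127 ≈ 629.1 N.
ΣF_x = 0: A_x − T·cos48° = 0 → A_x = 629.127 × 0.669131 = 421.0 N.
ΣF_y = 0: A_y + T·sin48° − 1500 = 0 → A_y = 1500 − 629.127 × 0.743145 = 1032 N.

T = 629.1 N, A_x = 421.0 N, A_y = 1032 N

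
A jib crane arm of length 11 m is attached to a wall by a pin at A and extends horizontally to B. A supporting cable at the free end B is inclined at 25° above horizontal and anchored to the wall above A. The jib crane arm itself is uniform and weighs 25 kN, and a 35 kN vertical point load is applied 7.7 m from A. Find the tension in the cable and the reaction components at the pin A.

T = 87.55 kN, A_x = 79.35 kN, A_y = 23.00 kN

ΣM about A: T·sin25°·11 − 25·5.5 − 35·7.7 = 0 → T = 407/(11·0.422618) = 87.5495 ≈ 87.55 kN.
ΣF_x = 0: A_x − T·cos25° = 0 → A_x = 87.5495 × 0.906308 = 79.35 kN.
ΣF_y = 0: A_y + T·sin25° − 25 − 35 = 0 → A_y = 60 − 87.5495 × 0.422618 = 23.00 kN.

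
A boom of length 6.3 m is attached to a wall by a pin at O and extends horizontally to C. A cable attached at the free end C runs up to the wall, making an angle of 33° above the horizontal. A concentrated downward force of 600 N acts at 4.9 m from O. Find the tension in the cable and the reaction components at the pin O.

ΣM about O: T·sin33°·6.3 − 600·4.9 = 0 → T = 2940/(6.3·0.544639) = 856.837 ≈ 856.8 N.
ΣF_x = 0: O_x − T·cos33° = 0 → O_x = 856.837 × 0.838671 = 718.6 N.
ΣF_y = 0: O_y + T·sin33° − 600 = 0 → O_y = 600 − 856.837 × 0.544639 = 133.3 N.

T = 856.8 N, O_x = 718.6 N, O_y = 133.3 N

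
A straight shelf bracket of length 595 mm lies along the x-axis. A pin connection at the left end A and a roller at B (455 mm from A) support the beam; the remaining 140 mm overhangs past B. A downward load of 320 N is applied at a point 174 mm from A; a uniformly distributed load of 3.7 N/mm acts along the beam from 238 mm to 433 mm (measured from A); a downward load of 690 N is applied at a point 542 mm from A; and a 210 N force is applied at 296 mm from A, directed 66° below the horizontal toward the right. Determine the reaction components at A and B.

Resultant of the distributed load: 3.7 × 195 = 721.5 N at 335.5 mm from A.
Moments about A: B_y·455 − 320·174 − (3.7·195)·335.5 − 690·542 − 210·sin66°·296 = 0 → B_y = 728509/455 = 1601.12 ≈ 1601 N.
ΣF_y = 0: A_y + 1601.12 − 320 − 3.7·195 − 690 − 210·sin66° = 0 → A_y = 322.2 N.
ΣF_x = 0: A_x + 210·cos66° = 0 → A_x = -85.41 N.

A_x = -85.41 N, A_y = 322.2 N, B_y = 1601 N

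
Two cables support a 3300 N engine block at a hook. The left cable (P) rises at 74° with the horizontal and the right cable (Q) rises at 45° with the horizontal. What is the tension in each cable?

ΣF_x = 0: −T_P·cos74° + T_Q·cos45° = 0 → T_Q = 0.38981·T_P.
ΣF_y = 0: T_P·sin74° + T_Q·sin45° = 3300.
Substitute: T_P·(0.961262 + 0.38981·0.707107) = 3300 → T_P = 2667.96 ≈ 2668 N.
Then T_Q = 0.38981 × 2667.96 = 1040 N.

T_P = 2668 N, T_Q = 1040 N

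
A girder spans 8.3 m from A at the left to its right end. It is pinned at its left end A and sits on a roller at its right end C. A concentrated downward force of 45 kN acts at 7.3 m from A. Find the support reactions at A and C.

A_x = 0, A_y = 5.422 kN, C_y = 39.58 kN

ΣM about A: C_y·8.3 − 45·7.3 = 0 → C_y = 328.5/8.3 = 39.5783 ≈ 39.58 kN.
ΣF_y = 0: A_y + 39.5783 − 45 = 0 → A_y = 5.422 kN.
ΣF_x = 0: no horizontal applied forces, so A_x = 0.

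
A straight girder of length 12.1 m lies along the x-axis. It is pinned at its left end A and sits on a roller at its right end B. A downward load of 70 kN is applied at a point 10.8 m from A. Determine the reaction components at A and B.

A_x = 0, A_y = 7.521 kN, B_y = 62.48 kN

ΣM about A: B_y·12.1 − 70·10.8 = 0 → B_y = 756/12.1 = 62.4793 ≈ 62.48 kN.
ΣF_y = 0: A_y + 62.4793 − 70 = 0 → A_y = 7.521 kN.
ΣF_x = 0: no horizontal applied forces, so A_x = 0.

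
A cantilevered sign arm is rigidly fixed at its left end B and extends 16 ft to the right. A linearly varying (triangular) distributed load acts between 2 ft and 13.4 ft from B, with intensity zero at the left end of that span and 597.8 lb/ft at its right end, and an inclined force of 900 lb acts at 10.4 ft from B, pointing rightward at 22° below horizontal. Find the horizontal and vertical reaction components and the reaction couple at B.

Resultant of the triangular load: ½ × 597.8 × 11.4 = 3407.46 lb, acting at 9.6 ft from B (one-third of the span from the peak).
ΣF_x = 0: B_x + 900·cos22° = 0 → B_x = -834.5 lb.
ΣF_y = 0: B_y − ½·597.8·11.4 − 900·sin22° = 0 → B_y = 3745 lb.
ΣM about B: M_B − (½·597.8·11.4)·9.6 − 900·sin22°·10.4 = 0 → M_B = 36220 lb·ft.

B_x = -834.5 lb, B_y = 3745 lb, M_B = 36220 lb·ft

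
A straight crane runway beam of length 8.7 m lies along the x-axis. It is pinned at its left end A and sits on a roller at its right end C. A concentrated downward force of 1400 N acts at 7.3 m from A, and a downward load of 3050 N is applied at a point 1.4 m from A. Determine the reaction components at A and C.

A_x = 0, A_y = 2784 N, C_y = 1666 N

Moments about A: C_y·8.7 − 1400·7.3 − 3050·1.4 = 0 → C_y = 14490/8.7 = 1665.52 ≈ 1666 N.
ΣF_y = 0: A_y + 1665.52 − 1400 − 3050 = 0 → A_y = 2784 N.
ΣF_x = 0: no horizontal applied forces, so A_x = 0.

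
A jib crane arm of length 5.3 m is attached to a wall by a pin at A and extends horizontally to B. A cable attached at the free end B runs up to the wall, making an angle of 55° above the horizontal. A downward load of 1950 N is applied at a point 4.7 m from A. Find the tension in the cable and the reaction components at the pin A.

ΣM about A: T·sin55°·5.3 − 1950·4.7 = 0 → T = 9165/(5.3·0.819152) = 2111.02 ≈ 2111 N.
ΣF_x = 0: A_x − T·cos55° = 0 → A_x = 2111.02 × 0.573576 = 1211 N.
ΣF_y = 0: A_y + T·sin55° − 1950 = 0 → A_y = 1950 − 2111.02 × 0.819152 = 220.8 N.

T = 2111 N, A_x = 1211 N, A_y = 220.8 N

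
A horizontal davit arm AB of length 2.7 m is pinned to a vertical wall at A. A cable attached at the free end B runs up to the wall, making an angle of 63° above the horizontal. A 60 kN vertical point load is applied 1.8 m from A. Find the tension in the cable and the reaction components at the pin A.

ΣM about A: T·sin63°·2.7 − 60·1.8 = 0 → T = 108/(2.7·0.891007) = 44.893 ≈ 44.89 kN.
ΣF_x = 0: A_x − T·cos63° = 0 → A_x = 44.893 × 0.45399 = 20.38 kN.
ΣF_y = 0: A_y + T·sin63° − 60 = 0 → A_y = 60 − 44.893 × 0.891007 = 20.00 kN.

T = 44.89 kN, A_x = 20.38 kN, A_y = 20.00 kN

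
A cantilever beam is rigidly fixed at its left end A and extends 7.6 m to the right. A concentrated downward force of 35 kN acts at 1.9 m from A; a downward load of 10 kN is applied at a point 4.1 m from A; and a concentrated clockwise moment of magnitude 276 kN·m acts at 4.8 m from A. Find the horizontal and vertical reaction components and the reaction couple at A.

A_x = 0, A_y = 45.00 kN, M_A = 383.5 kN·m

ΣF_x = 0: A_x = 0.
ΣF_y = 0: A_y − 35 − 10 = 0 → A_y = 45.00 kN.
ΣM about A: M_A − 35·1.9 − 10·4.1 − 276 = 0 → M_A = 383.5 kN·m.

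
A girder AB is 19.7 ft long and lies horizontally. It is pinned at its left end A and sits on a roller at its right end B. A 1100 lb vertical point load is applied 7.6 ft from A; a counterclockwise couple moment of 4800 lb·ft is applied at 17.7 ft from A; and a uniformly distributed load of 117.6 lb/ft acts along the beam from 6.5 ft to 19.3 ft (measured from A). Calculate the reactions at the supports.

A_x = 0, A_y = 1439 lb, B_y = 1166 lb

Resultant of the distributed load: 117.6 × 12.8 = 1505.28 lb at 12.9 ft from A.
ΣM about A: B_y·19.7 − 1100·7.6 + 4800 − (117.6·12.8)·12.9 = 0 → B_y = 22978.112/19.7 = 1166.4 ≈ 1166 lb.
ΣF_y = 0: A_y + 1166.4 − 1100 − 117.6·12.8 = 0 → A_y = 1439 lb.
ΣF_x = 0: no horizontal applied forces, so A_x = 0.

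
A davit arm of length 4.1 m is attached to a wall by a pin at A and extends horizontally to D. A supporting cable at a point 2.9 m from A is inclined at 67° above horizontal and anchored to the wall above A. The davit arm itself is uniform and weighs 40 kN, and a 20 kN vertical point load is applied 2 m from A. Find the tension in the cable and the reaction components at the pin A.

T = 45.70 kN, A_x = 17.86 kN, A_y = 17.93 kN

ΣM about A: T·sin67°·2.9 − 40·2.05 − 20·2 = 0 → T = 122/(2.9·0.920505) = 45.702 ≈ 45.70 kN.
ΣF_x = 0: A_x − T·cos67° = 0 → A_x = 45.702 × 0.390731 = 17.86 kN.
ΣF_y = 0: A_y + T·sin67° − 40 − 20 = 0 → A_y = 60 − 45.702 × 0.920505 = 17.93 kN.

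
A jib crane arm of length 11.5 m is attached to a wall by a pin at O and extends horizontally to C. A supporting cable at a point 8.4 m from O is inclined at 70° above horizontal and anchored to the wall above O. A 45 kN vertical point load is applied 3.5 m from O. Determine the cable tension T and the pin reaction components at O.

ΣM about O: T·sin70°·8.4 − 45·3.5 = 0 → T = 157.5/(8.4·0.939693) = 19.9533 ≈ 19.95 kN.
ΣF_x = 0: O_x − T·cos70° = 0 → O_x = 19.9533 × 0.34202 = 6.824 kN.
ΣF_y = 0: O_y + T·sin70° − 45 = 0 → O_y = 45 − 19.9533 × 0.939693 = 26.25 kN.

T = 19.95 kN, O_x = 6.824 kN, O_y = 26.25 kN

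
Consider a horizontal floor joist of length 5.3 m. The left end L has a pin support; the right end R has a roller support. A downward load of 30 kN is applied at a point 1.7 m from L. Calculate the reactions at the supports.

L_x = 0, L_y = 20.38 kN, R_y = 9.623 kN

ΣM about L: R_y·5.3 − 30·1.7 = 0 → R_y = 51/5.3 = 9.62264 ≈ 9.623 kN.
ΣF_y = 0: L_y + 9.62264 − 30 = 0 → L_y = 20.38 kN.
ΣF_x = 0: no horizontal applied forces, so L_x = 0.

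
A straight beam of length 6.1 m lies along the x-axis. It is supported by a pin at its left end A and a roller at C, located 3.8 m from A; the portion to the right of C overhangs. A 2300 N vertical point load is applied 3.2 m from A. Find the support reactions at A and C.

ΣM about A: C_y·3.8 − 2300·3.2 = 0 → C_y = 7360/3.8 = 1936.84 ≈ 1937 N.
ΣF_y = 0: A_y + 1936.84 − 2300 = 0 → A_y = 363.2 N.
ΣF_x = 0: no horizontal applied forces, so A_x = 0.

A_x = 0, A_y = 363.2 N, C_y = 1937 N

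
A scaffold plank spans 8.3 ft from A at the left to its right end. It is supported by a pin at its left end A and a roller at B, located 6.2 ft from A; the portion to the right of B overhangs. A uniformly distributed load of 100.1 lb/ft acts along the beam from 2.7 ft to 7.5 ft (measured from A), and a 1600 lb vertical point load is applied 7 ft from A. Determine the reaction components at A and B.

Resultant of the distributed load: 100.1 × 4.8 = 480.48 lb at 5.1 ft from A.
Moments about A: B_y·6.2 − (100.1·4.8)·5.1 − 1600·7 = 0 → B_y = 13650.448/6.2 = 2201.69 ≈ 2202 lb.
ΣF_y = 0: A_y + 2201.69 − 100.1·4.8 − 1600 = 0 → A_y = -121.2 lb.
ΣF_x = 0: no horizontal applied forces, so A_x = 0.

A_x = 0, A_y = -121.2 lb, B_y = 2202 lb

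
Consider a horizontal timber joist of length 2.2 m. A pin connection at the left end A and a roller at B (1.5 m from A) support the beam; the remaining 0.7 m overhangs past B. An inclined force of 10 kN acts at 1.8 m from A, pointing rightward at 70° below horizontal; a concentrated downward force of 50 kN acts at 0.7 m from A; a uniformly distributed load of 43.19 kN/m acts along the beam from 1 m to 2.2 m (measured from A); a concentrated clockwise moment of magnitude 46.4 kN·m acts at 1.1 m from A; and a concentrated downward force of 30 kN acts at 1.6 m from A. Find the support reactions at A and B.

A_x = -3.420 kN, A_y = -11.60 kN, B_y = 152.8 kN

Resultant of the distributed load: 43.19 × 1.2 = 51.828 kN at 1.6 m from A.
Taking moments about A: B_y·1.5 − 10·sin70°·1.8 − 50·0.7 − (43.19·1.2)·1.6 − 46.4 − 30·1.6 = 0 → B_y = 229.239/1.5 = 152.826 ≈ 152.8 kN.
ΣF_y = 0: A_y + 152.826 − 10·sin70° − 50 − 43.19·1.2 − 30 = 0 → A_y = -11.60 kN.
ΣF_x = 0: A_x + 10·cos70° = 0 → A_x = -3.420 kN.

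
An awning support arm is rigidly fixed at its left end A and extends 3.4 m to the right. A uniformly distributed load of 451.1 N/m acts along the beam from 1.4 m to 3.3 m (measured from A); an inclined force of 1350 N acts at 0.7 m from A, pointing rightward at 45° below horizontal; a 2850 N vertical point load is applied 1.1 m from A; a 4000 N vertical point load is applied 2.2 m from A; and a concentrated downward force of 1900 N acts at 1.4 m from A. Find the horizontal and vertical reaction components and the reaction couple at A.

Resultant of the distributed load: 451.1 × 1.9 = 857.09 N at 2.35 m from A.
ΣF_x = 0: A_x + 1350·cos45° = 0 → A_x = -954.6 N.
ΣF_y = 0: A_y − 451.1·1.9 − 1350·sin45° − 2850 − 4000 − 1900 = 0 → A_y = 10560 N.
ΣM about A: M_A − (451.1·1.9)·2.35 − 1350·sin45°·0.7 − 2850·1.1 − 4000·2.2 − 1900·1.4 = 0 → M_A = 17280 N·m.

A_x = -954.6 N, A_y = 10560 N, M_A = 17280 N·m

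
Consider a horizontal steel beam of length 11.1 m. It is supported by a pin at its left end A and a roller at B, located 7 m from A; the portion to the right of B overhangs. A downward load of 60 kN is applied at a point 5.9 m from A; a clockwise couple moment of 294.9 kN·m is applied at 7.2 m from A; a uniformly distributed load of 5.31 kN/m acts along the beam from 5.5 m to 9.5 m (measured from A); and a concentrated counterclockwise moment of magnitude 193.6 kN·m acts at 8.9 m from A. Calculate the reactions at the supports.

A_x = 0, A_y = -6.560 kN, B_y = 87.80 kN

Resultant of the distributed load: 5.31 × 4 = 21.24 kN at 7.5 m from A.
Taking moments about A: B_y·7 − 60·5.9 − 294.9 − (5.31·4)·7.5 + 193.6 = 0 → B_y = 614.6/7 = 87.80 kN.
ΣF_y = 0: A_y + 87.8 − 60 − 5.31·4 = 0 → A_y = -6.560 kN.
ΣF_x = 0: no horizontal applied forces, so A_x = 0.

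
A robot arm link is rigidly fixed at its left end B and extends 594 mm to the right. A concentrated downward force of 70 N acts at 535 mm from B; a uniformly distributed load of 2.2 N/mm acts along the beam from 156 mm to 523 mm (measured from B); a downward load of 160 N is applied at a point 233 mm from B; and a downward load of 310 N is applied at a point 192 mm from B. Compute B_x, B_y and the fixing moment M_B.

B_x = 0, B_y = 1347 N, M_B = 408400 N·mm

Resultant of the distributed load: 2.2 × 367 = 807.4 N at 339.5 mm from B.
ΣF_x = 0: B_x = 0.
ΣF_y = 0: B_y − 70 − 2.2·367 − 160 − 310 = 0 → B_y = 1347 N.
ΣM about B: M_B − 70·535 − (2.2·367)·339.5 − 160·233 − 310·192 = 0 → M_B = 408400 N·mm.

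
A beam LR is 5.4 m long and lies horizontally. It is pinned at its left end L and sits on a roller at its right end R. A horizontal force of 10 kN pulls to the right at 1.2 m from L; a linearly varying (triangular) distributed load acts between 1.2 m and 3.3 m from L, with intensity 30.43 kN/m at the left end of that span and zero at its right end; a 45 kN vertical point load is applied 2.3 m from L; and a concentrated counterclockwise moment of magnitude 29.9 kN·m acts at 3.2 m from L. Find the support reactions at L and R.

L_x = -10.00 kN, L_y = 52.08 kN, R_y = 24.87 kN

Resultant of the triangular load: ½ × 30.43 × 2.1 = 31.9515 kN, acting at 1.9 m from L (one-third of the span from the peak).
Moments about L: R_y·5.4 − (½·30.43·2.1)·1.9 − 45·2.3 + 29.9 = 0 → R_y = 134.30785/5.4 = 24.8718 ≈ 24.87 kN.
ΣF_y = 0: L_y + 24.8718 − ½·30.43·2.1 − 45 = 0 → L_y = 52.08 kN.
ΣF_x = 0: L_x + 10 = 0 → L_x = -10.00 kN.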